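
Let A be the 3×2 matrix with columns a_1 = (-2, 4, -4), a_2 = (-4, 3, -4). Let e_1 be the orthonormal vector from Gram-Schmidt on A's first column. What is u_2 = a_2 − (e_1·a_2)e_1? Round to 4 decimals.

a_1 = (-2, 4, -4); ‖a_1‖ = 6.0000, so e_1 = (-0.3333, 0.6667, -0.6667).
e_1·a_2 = (-0.3333)·(-4) + 0.6667·3 + (-0.6667)·(-4) = 6.0000.
u_2 = a_2 − 6.0000·e_1 = (-2.0000, -1.0000, 0.0000).

u_2 = (-2.0000, -1.0000, 0.0000)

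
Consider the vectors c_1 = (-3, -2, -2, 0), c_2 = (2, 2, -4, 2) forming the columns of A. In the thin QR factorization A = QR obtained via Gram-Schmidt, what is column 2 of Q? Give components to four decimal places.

e_2 = (0.3126, 0.3349, -0.8038, 0.3796)

c_1 = (-3, -2, -2, 0); ‖c_1‖ = 4.1231, so e_1 = (-0.7276, -0.4851, -0.4851, 0.0000).
e_1·c_2 = (-0.7276)·2 + (-0.4851)·2 + (-0.4851)·(-4) + 0.0000·2 = -0.4851.
u_2 = c_2 + 0.4851·e_1 = (1.6471, 1.7647, -4.2353, 2.0000).
‖u_2‖ = 5.2692, so e_2 = (0.3126, 0.3349, -0.8038, 0.3796).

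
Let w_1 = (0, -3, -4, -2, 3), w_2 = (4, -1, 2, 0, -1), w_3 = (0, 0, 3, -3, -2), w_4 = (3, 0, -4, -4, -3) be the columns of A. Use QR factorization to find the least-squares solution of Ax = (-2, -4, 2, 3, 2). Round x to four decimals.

e_1 = w_1/‖w_1‖ = (0, -3, -4, -2, 3)/6.1644 = (0.0000, -0.4867, -0.6489, -0.3244, 0.4867).
r_{12} = e_1·w_2 = -1.2978.
u_2 = w_2 + 1.2978·e_1 = (4.0000, -1.6316, 1.1579, -0.4211, -0.3684).
‖u_2‖ = 4.5073, so e_2 = (0.8874, -0.3620, 0.2569, -0.0934, -0.0817).
r_{13} = e_1·w_3 = -1.9467; r_{23} = e_2·w_3 = 1.2144.
u_3 = w_3 + 1.9467·e_1 − 1.2144·e_2 = (-1.0777, -0.5078, 1.4249, -3.5181, -0.9534).
‖u_3‖ = 4.0909, so e_3 = (-0.2634, -0.1241, 0.3483, -0.8600, -0.2330).
r_{14} = e_1·w_4 = 2.4333; r_{24} = e_2·w_4 = 2.2537; r_{34} = e_3·w_4 = 1.9555.
u_4 = w_4 − 2.4333·e_1 − 2.2537·e_2 − 1.9555·e_3 = (1.5152, 2.2427, -3.6811, -1.3183, -3.5443).
‖u_4‖ = 5.9309, so e_4 = (0.2555, 0.3781, -0.6207, -0.2223, -0.5976).
Qᵀb = (0.6489, -0.2569, -1.3261, -5.1268).
Back-substitute: x_4 = -5.1268/5.9309 = -0.8644.
x_3 = (-1.3261 − 1.9555·(-0.8644))/4.0909 = 0.0891.
x_2 = (-0.2569 − 1.2144·0.0891 − 2.2537·(-0.8644))/4.5073 = 0.3512.
x_1 = (0.6489 + 1.2978·0.3512 + 1.9467·0.0891 − 2.4333·(-0.8644))/6.1644 = 0.5485.

x = (0.5485, 0.3512, 0.0891, -0.8644)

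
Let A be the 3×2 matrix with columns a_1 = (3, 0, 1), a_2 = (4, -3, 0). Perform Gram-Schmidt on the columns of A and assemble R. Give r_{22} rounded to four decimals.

r_{22} = 3.2558

q_1 = a_1/‖a_1‖ = (3, 0, 1)/3.1623 = (0.9487, 0.0000, 0.3162).
r_{12} = q_1·a_2 = 3.7947.
u_2 = a_2 − 3.7947·q_1 = (0.4000, -3.0000, -1.2000).
r_{22} = ‖u_2‖ = 3.2558.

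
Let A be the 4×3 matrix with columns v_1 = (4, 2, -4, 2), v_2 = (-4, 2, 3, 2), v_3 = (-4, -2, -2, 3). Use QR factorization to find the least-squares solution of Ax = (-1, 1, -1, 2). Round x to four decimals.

x = (0.3562, 0.3391, 0.2445)

v_1 = (4, 2, -4, 2); ‖v_1‖ = 6.3246, so e_1 = (0.6325, 0.3162, -0.6325, 0.3162).
e_1·v_2 = 0.6325·(-4) + 0.3162·2 + (-0.6325)·3 + 0.3162·2 = -3.1623.
u_2 = v_2 + 3.1623·e_1 = (-2.0000, 3.0000, 1.0000, 3.0000).
‖u_2‖ = 4.7958, so e_2 = (-0.4170, 0.6255, 0.2085, 0.6255).
e_1·v_3 = 0.6325·(-4) + 0.3162·(-2) + (-0.6325)·(-2) + 0.3162·3 = -0.9487; e_2·v_3 = (-0.4170)·(-4) + 0.6255·(-2) + 0.2085·(-2) + 0.6255·3 = 1.8766.
u_3 = v_3 + 0.9487·e_1 − 1.8766·e_2 = (-2.6174, -2.8739, -2.9913, 2.1261).
‖u_3‖ = 5.3459, so e_3 = (-0.4896, -0.5376, -0.5596, 0.3977).
Qᵀb = (0.9487, 2.0851, 1.3070).
Back-substitute: x_3 = 1.3070/5.3459 = 0.2445.
x_2 = (2.0851 − 1.8766·0.2445)/4.7958 = 0.3391.
x_1 = (0.9487 + 3.1623·0.3391 + 0.9487·0.2445)/6.3246 = 0.3562.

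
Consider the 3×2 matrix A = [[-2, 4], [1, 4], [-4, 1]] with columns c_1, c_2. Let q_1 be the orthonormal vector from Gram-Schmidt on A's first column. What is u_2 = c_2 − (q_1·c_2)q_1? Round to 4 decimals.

q_1 = c_1/‖c_1‖ = (-2, 1, -4)/4.5826 = (-0.4364, 0.2182, -0.8729).
r_{12} = q_1·c_2 = -1.7457.
u_2 = c_2 + 1.7457·q_1 = (3.2381, 4.3810, -0.5238).

u_2 = (3.2381, 4.3810, -0.5238)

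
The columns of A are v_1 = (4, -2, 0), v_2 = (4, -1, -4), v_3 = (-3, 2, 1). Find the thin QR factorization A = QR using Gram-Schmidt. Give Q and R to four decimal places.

Q = [[0.8944, 0.0976, 0.4364], [-0.4472, 0.1952, 0.8729], [0.0000, -0.9759, 0.2182]], R = [[4.4721, 4.0249, -3.5777], [0.0000, 4.0988, -0.8783], [0.0000, 0.0000, 0.6547]]

v_1 = (4, -2, 0); ‖v_1‖ = 4.4721, so e_1 = (0.8944, -0.4472, 0.0000).
e_1·v_2 = 0.8944·4 + (-0.4472)·(-1) + 0.0000·(-4) = 4.0249.
u_2 = v_2 − 4.0249·e_1 = (0.4000, 0.8000, -4.0000).
‖u_2‖ = 4.0988, so e_2 = (0.0976, 0.1952, -0.9759).
e_1·v_3 = 0.8944·(-3) + (-0.4472)·2 + 0.0000·1 = -3.5777; e_2·v_3 = 0.0976·(-3) + 0.1952·2 + (-0.9759)·1 = -0.8783.
u_3 = v_3 + 3.5777·e_1 + 0.8783·e_2 = (0.2857, 0.5714, 0.1429).
‖u_3‖ = 0.6547, so e_3 = (0.4364, 0.8729, 0.2182).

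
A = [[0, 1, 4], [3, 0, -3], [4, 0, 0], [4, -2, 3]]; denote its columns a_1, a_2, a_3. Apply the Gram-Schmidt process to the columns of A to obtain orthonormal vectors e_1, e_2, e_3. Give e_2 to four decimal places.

a_1 = (0, 3, 4, 4); ‖a_1‖ = 6.4031, so e_1 = (0.0000, 0.4685, 0.6247, 0.6247).
e_1·a_2 = 0.0000·1 + 0.4685·0 + 0.6247·0 + 0.6247·(-2) = -1.2494.
u_2 = a_2 + 1.2494·e_1 = (1.0000, 0.5854, 0.7805, -1.2195).
‖u_2‖ = 1.8545, so e_2 = (0.5392, 0.3157, 0.4209, -0.6576).

e_2 = (0.5392, 0.3157, 0.4209, -0.6576)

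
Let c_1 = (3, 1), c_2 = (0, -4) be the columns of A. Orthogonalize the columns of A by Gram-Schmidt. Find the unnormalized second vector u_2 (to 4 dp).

u_2 = (1.2000, -3.6000)

e_1 = c_1/‖c_1‖ = (3, 1)/3.1623 = (0.9487, 0.3162).
r_{12} = e_1·c_2 = -1.2649.
u_2 = c_2 + 1.2649·e_1 = (1.2000, -3.6000).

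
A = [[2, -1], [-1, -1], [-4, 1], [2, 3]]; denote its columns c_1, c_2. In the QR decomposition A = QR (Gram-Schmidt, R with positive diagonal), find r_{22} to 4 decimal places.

r_{22} = 3.4583

q_1 = c_1/‖c_1‖ = (2, -1, -4, 2)/5.0000 = (0.4000, -0.2000, -0.8000, 0.4000).
r_{12} = q_1·c_2 = 0.2000.
u_2 = c_2 − 0.2000·q_1 = (-1.0800, -0.9600, 1.1600, 2.9200).
r_{22} = ‖u_2‖ = 3.4583.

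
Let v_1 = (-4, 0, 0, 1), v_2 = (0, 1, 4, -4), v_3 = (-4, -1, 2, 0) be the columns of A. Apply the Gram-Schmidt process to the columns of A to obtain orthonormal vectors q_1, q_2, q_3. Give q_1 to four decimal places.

q_1 = (-0.9701, 0.0000, 0.0000, 0.2425)

q_1 = v_1/‖v_1‖ = (-4, 0, 0, 1)/4.1231 = (-0.9701, 0.0000, 0.0000, 0.2425).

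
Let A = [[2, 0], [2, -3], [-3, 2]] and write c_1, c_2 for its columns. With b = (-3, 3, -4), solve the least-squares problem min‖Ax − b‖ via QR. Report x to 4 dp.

c_1 = (2, 2, -3); ‖c_1‖ = 4.1231, so e_1 = (0.4851, 0.4851, -0.7276).
e_1·c_2 = 0.4851·0 + 0.4851·(-3) + (-0.7276)·2 = -2.9104.
u_2 = c_2 + 2.9104·e_1 = (1.4118, -1.5882, -0.1176).
‖u_2‖ = 2.1282, so e_2 = (0.6633, -0.7463, -0.0553).
Qᵀb = (2.9104, -4.0077).
Back-substitute: x_2 = -4.0077/2.1282 = -1.8831.
x_1 = (2.9104 + 2.9104·(-1.8831))/4.1231 = -0.6234.

x = (-0.6234, -1.8831)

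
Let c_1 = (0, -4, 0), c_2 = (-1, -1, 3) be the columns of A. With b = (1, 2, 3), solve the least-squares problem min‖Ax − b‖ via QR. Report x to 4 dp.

x = (-0.7000, 0.8000)

q_1 = c_1/‖c_1‖ = (0, -4, 0)/4.0000 = (0.0000, -1.0000, 0.0000).
r_{12} = q_1·c_2 = 1.0000.
u_2 = c_2 − 1.0000·q_1 = (-1.0000, 0.0000, 3.0000).
‖u_2‖ = 3.1623, so q_2 = (-0.3162, 0.0000, 0.9487).
Qᵀb = (-2.0000, 2.5298).
Back-substitute: x_2 = 2.5298/3.1623 = 0.8000.
x_1 = (-2.0000 − 1.0000·0.8000)/4.0000 = -0.7000.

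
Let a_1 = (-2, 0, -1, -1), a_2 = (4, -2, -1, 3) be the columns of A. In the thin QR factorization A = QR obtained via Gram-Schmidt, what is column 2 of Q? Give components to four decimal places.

a_1 = (-2, 0, -1, -1); ‖a_1‖ = 2.4495, so q_1 = (-0.8165, 0.0000, -0.4082, -0.4082).
q_1·a_2 = (-0.8165)·4 + 0.0000·(-2) + (-0.4082)·(-1) + (-0.4082)·3 = -4.0825.
u_2 = a_2 + 4.0825·q_1 = (0.6667, -2.0000, -2.6667, 1.3333).
‖u_2‖ = 3.6515, so q_2 = (0.1826, -0.5477, -0.7303, 0.3651).

q_2 = (0.1826, -0.5477, -0.7303, 0.3651)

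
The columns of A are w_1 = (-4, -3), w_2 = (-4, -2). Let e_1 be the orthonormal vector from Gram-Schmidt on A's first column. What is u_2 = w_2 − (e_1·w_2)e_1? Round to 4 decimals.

u_2 = (-0.4800, 0.6400)

w_1 = (-4, -3); ‖w_1‖ = 5.0000, so e_1 = (-0.8000, -0.6000).
e_1·w_2 = (-0.8000)·(-4) + (-0.6000)·(-2) = 4.4000.
u_2 = w_2 − 4.4000·e_1 = (-0.4800, 0.6400).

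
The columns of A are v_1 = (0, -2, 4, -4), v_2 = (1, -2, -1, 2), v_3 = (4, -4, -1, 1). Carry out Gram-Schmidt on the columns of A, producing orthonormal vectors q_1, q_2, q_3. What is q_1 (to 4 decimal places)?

q_1 = (0.0000, -0.3333, 0.6667, -0.6667)

v_1 = (0, -2, 4, -4); ‖v_1‖ = 6.0000, so q_1 = (0.0000, -0.3333, 0.6667, -0.6667).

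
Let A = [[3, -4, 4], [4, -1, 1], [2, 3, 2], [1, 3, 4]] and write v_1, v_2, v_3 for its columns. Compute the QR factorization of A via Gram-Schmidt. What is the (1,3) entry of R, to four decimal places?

r_{13} = 4.3818

v_1 = (3, 4, 2, 1); ‖v_1‖ = 5.4772, so e_1 = (0.5477, 0.7303, 0.3651, 0.1826).
r_{13} = e_1·v_3 = 4.3818.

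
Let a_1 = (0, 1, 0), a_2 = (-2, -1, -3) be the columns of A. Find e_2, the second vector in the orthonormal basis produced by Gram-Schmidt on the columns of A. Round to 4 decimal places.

a_1 = (0, 1, 0); ‖a_1‖ = 1.0000, so e_1 = (0.0000, 1.0000, 0.0000).
e_1·a_2 = 0.0000·(-2) + 1.0000·(-1) + 0.0000·(-3) = -1.0000.
u_2 = a_2 + 1.0000·e_1 = (-2.0000, 0.0000, -3.0000).
‖u_2‖ = 3.6056, so e_2 = (-0.5547, 0.0000, -0.8321).

e_2 = (-0.5547, 0.0000, -0.8321)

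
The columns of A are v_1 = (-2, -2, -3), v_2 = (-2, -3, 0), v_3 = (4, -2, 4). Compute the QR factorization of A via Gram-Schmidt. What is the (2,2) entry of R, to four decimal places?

r_{22} = 2.6679

v_1 = (-2, -2, -3); ‖v_1‖ = 4.1231, so q_1 = (-0.4851, -0.4851, -0.7276).
q_1·v_2 = (-0.4851)·(-2) + (-0.4851)·(-3) + (-0.7276)·0 = 2.4254.
u_2 = v_2 − 2.4254·q_1 = (-0.8235, -1.8235, 1.7647).
r_{22} = ‖u_2‖ = 2.6679.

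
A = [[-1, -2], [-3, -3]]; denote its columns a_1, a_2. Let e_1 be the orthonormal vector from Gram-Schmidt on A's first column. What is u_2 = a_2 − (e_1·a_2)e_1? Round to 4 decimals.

a_1 = (-1, -3); ‖a_1‖ = 3.1623, so e_1 = (-0.3162, -0.9487).
e_1·a_2 = (-0.3162)·(-2) + (-0.9487)·(-3) = 3.4785.
u_2 = a_2 − 3.4785·e_1 = (-0.9000, 0.3000).

u_2 = (-0.9000, 0.3000)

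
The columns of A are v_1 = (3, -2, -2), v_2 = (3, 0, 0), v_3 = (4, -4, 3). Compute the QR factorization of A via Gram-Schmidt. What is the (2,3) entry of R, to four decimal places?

v_1 = (3, -2, -2); ‖v_1‖ = 4.1231, so e_1 = (0.7276, -0.4851, -0.4851).
e_1·v_2 = 0.7276·3 + (-0.4851)·0 + (-0.4851)·0 = 2.1828.
u_2 = v_2 − 2.1828·e_1 = (1.4118, 1.0588, 1.0588).
‖u_2‖ = 2.0580, so e_2 = (0.6860, 0.5145, 0.5145).
r_{23} = e_2·v_3 = 2.2295.

r_{23} = 2.2295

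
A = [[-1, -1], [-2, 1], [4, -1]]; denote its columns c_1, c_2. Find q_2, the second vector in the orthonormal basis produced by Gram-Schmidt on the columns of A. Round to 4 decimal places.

q_2 = (-0.9204, 0.3894, -0.0354)

c_1 = (-1, -2, 4); ‖c_1‖ = 4.5826, so q_1 = (-0.2182, -0.4364, 0.8729).
q_1·c_2 = (-0.2182)·(-1) + (-0.4364)·1 + 0.8729·(-1) = -1.0911.
u_2 = c_2 + 1.0911·q_1 = (-1.2381, 0.5238, -0.0476).
‖u_2‖ = 1.3452, so q_2 = (-0.9204, 0.3894, -0.0354).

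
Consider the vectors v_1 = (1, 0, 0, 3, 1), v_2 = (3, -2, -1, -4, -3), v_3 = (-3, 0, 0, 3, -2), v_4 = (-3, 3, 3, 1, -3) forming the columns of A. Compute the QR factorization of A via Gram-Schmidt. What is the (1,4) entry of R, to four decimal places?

r_{14} = -0.9045

v_1 = (1, 0, 0, 3, 1); ‖v_1‖ = 3.3166, so e_1 = (0.3015, 0.0000, 0.0000, 0.9045, 0.3015).
r_{14} = e_1·v_4 = -0.9045.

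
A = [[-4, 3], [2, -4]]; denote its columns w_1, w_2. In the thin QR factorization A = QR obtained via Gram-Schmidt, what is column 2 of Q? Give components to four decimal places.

q_1 = w_1/‖w_1‖ = (-4, 2)/4.4721 = (-0.8944, 0.4472).
r_{12} = q_1·w_2 = -4.4721.
u_2 = w_2 + 4.4721·q_1 = (-1.0000, -2.0000).
‖u_2‖ = 2.2361, so q_2 = (-0.4472, -0.8944).

q_2 = (-0.4472, -0.8944)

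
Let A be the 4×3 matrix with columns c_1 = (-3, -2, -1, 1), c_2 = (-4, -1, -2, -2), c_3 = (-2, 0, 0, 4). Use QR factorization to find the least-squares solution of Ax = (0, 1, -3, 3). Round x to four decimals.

x = (-0.6667, 0.3333, 0.9333)

e_1 = c_1/‖c_1‖ = (-3, -2, -1, 1)/3.8730 = (-0.7746, -0.5164, -0.2582, 0.2582).
r_{12} = e_1·c_2 = 3.6148.
u_2 = c_2 − 3.6148·e_1 = (-1.2000, 0.8667, -1.0667, -2.9333).
‖u_2‖ = 3.4545, so e_2 = (-0.3474, 0.2509, -0.3088, -0.8491).
r_{13} = e_1·c_3 = 2.5820; r_{23} = e_2·c_3 = -2.7018.
u_3 = c_3 − 2.5820·e_1 + 2.7018·e_2 = (-0.9385, 2.0112, -0.1676, 1.0391).
‖u_3‖ = 2.4563, so e_3 = (-0.3821, 0.8188, -0.0682, 0.4230).
Qᵀb = (1.0328, -1.3702, 2.2926).
Back-substitute: x_3 = 2.2926/2.4563 = 0.9333.
x_2 = (-1.3702 + 2.7018·0.9333)/3.4545 = 0.3333.
x_1 = (1.0328 − 3.6148·0.3333 − 2.5820·0.9333)/3.8730 = -0.6667.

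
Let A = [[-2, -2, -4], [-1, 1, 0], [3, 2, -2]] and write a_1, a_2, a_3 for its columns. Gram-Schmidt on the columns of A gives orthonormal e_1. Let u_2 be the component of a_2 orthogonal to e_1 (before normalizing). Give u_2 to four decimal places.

u_2 = (-0.7143, 1.6429, 0.0714)

e_1 = a_1/‖a_1‖ = (-2, -1, 3)/3.7417 = (-0.5345, -0.2673, 0.8018).
r_{12} = e_1·a_2 = 2.4054.
u_2 = a_2 − 2.4054·e_1 = (-0.7143, 1.6429, 0.0714).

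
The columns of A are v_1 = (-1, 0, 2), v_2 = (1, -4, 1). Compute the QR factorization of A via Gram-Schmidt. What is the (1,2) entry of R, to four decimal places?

r_{12} = 0.4472

v_1 = (-1, 0, 2); ‖v_1‖ = 2.2361, so e_1 = (-0.4472, 0.0000, 0.8944).
r_{12} = e_1·v_2 = 0.4472.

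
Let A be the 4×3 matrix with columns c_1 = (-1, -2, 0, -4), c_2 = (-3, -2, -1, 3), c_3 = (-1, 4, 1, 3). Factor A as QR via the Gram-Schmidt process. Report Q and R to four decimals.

Q = [[-0.2182, -0.6934, -0.6841], [-0.4364, -0.5302, 0.6477], [0.0000, -0.2141, 0.2986], [-0.8729, 0.4385, -0.1528]], R = [[4.5826, -1.0911, -4.1461], [0.0000, 4.6701, -0.3263], [0.0000, 0.0000, 3.1150]]

q_1 = c_1/‖c_1‖ = (-1, -2, 0, -4)/4.5826 = (-0.2182, -0.4364, 0.0000, -0.8729).
r_{12} = q_1·c_2 = -1.0911.
u_2 = c_2 + 1.0911·q_1 = (-3.2381, -2.4762, -1.0000, 2.0476).
‖u_2‖ = 4.6701, so q_2 = (-0.6934, -0.5302, -0.2141, 0.4385).
r_{13} = q_1·c_3 = -4.1461; r_{23} = q_2·c_3 = -0.3263.
u_3 = c_3 + 4.1461·q_1 + 0.3263·q_2 = (-2.1310, 2.0175, 0.9301, -0.4760).
‖u_3‖ = 3.1150, so q_3 = (-0.6841, 0.6477, 0.2986, -0.1528).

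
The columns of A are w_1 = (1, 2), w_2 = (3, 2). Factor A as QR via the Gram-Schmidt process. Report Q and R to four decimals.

Q = [[0.4472, 0.8944], [0.8944, -0.4472]], R = [[2.2361, 3.1305], [0.0000, 1.7889]]

w_1 = (1, 2); ‖w_1‖ = 2.2361, so e_1 = (0.4472, 0.8944).
e_1·w_2 = 0.4472·3 + 0.8944·2 = 3.1305.
u_2 = w_2 − 3.1305·e_1 = (1.6000, -0.8000).
‖u_2‖ = 1.7889, so e_2 = (0.8944, -0.4472).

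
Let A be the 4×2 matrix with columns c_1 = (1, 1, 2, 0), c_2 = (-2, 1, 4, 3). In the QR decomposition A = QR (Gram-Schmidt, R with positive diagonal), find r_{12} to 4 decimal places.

r_{12} = 2.8577

q_1 = c_1/‖c_1‖ = (1, 1, 2, 0)/2.4495 = (0.4082, 0.4082, 0.8165, 0.0000).
r_{12} = q_1·c_2 = 2.8577.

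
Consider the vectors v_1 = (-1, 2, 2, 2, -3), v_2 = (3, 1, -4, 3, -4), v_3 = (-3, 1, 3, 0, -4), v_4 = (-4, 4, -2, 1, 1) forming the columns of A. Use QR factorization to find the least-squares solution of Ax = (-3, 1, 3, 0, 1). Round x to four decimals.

x = (0.6510, -0.5897, -0.0956, 0.1691)

q_1 = v_1/‖v_1‖ = (-1, 2, 2, 2, -3)/4.6904 = (-0.2132, 0.4264, 0.4264, 0.4264, -0.6396).
r_{12} = q_1·v_2 = 1.9188.
u_2 = v_2 − 1.9188·q_1 = (3.4091, 0.1818, -4.8182, 2.1818, -2.7727).
‖u_2‖ = 6.8788, so q_2 = (0.4956, 0.0264, -0.7004, 0.3172, -0.4031).
r_{13} = q_1·v_3 = 4.9036; r_{23} = q_2·v_3 = -1.9493.
u_3 = v_3 − 4.9036·q_1 + 1.9493·q_2 = (-0.9885, -1.0394, -0.4563, -1.4726, -1.6494).
‖u_3‖ = 2.6748, so q_3 = (-0.3695, -0.3886, -0.1706, -0.5506, -0.6166).
r_{14} = q_1·v_4 = 1.4924; r_{24} = q_2·v_4 = -0.5617; r_{34} = q_3·v_4 = -0.9021.
u_4 = v_4 − 1.4924·q_1 + 0.5617·q_2 + 0.9021·q_3 = (-3.7368, 3.0279, -3.1837, 0.0451, 1.1719).
‖u_4‖ = 5.8859, so q_4 = (-0.6349, 0.5144, -0.5409, 0.0077, 0.1991).
Qᵀb = (1.7056, -3.9647, -0.4083, 0.9955).
Back-substitute: x_4 = 0.9955/5.8859 = 0.1691.
x_3 = (-0.4083 + 0.9021·0.1691)/2.6748 = -0.0956.
x_2 = (-3.9647 + 1.9493·(-0.0956) + 0.5617·0.1691)/6.8788 = -0.5897.
x_1 = (1.7056 − 1.9188·(-0.5897) − 4.9036·(-0.0956) − 1.4924·0.1691)/4.6904 = 0.6510.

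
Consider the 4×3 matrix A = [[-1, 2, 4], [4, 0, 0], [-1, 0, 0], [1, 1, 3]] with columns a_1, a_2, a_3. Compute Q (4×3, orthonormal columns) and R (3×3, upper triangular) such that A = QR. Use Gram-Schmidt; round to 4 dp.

a_1 = (-1, 4, -1, 1); ‖a_1‖ = 4.3589, so q_1 = (-0.2294, 0.9177, -0.2294, 0.2294).
q_1·a_2 = (-0.2294)·2 + 0.9177·0 + (-0.2294)·0 + 0.2294·1 = -0.2294.
u_2 = a_2 + 0.2294·q_1 = (1.9474, 0.2105, -0.0526, 1.0526).
‖u_2‖ = 2.2243, so q_2 = (0.8755, 0.0946, -0.0237, 0.4732).
q_1·a_3 = (-0.2294)·4 + 0.9177·0 + (-0.2294)·0 + 0.2294·3 = -0.2294; q_2·a_3 = 0.8755·4 + 0.0946·0 + (-0.0237)·0 + 0.4732·3 = 4.9218.
u_3 = a_3 + 0.2294·q_1 − 4.9218·q_2 = (-0.3617, -0.2553, 0.0638, 0.7234).
‖u_3‖ = 0.8505, so q_3 = (-0.4253, -0.3002, 0.0750, 0.8505).

Q = [[-0.2294, 0.8755, -0.4253], [0.9177, 0.0946, -0.3002], [-0.2294, -0.0237, 0.0750], [0.2294, 0.4732, 0.8505]], R = [[4.3589, -0.2294, -0.2294], [0.0000, 2.2243, 4.9218], [0.0000, 0.0000, 0.8505]]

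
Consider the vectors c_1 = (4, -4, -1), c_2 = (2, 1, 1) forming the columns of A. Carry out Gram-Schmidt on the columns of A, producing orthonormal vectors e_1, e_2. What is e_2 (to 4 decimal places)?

c_1 = (4, -4, -1); ‖c_1‖ = 5.7446, so e_1 = (0.6963, -0.6963, -0.1741).
e_1·c_2 = 0.6963·2 + (-0.6963)·1 + (-0.1741)·1 = 0.5222.
u_2 = c_2 − 0.5222·e_1 = (1.6364, 1.3636, 1.0909).
‖u_2‖ = 2.3932, so e_2 = (0.6838, 0.5698, 0.4558).

e_2 = (0.6838, 0.5698, 0.4558)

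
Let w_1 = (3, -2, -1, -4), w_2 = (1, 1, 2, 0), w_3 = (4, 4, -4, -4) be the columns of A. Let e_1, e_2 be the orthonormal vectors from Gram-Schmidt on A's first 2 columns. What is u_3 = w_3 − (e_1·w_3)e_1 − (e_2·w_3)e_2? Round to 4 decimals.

u_3 = (1.4525, 5.4749, -3.4637, -0.7821)

w_1 = (3, -2, -1, -4); ‖w_1‖ = 5.4772, so e_1 = (0.5477, -0.3651, -0.1826, -0.7303).
e_1·w_2 = 0.5477·1 + (-0.3651)·1 + (-0.1826)·2 + (-0.7303)·0 = -0.1826.
u_2 = w_2 + 0.1826·e_1 = (1.1000, 0.9333, 1.9667, -0.1333).
‖u_2‖ = 2.4427, so e_2 = (0.4503, 0.3821, 0.8051, -0.0546).
e_1·w_3 = 0.5477·4 + (-0.3651)·4 + (-0.1826)·(-4) + (-0.7303)·(-4) = 4.3818; e_2·w_3 = 0.4503·4 + 0.3821·4 + 0.8051·(-4) + (-0.0546)·(-4) = 0.3275.
u_3 = w_3 − 4.3818·e_1 − 0.3275·e_2 = (1.4525, 5.4749, -3.4637, -0.7821).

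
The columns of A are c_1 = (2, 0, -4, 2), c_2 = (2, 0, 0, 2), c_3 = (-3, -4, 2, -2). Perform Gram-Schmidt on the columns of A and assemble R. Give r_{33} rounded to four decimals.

c_1 = (2, 0, -4, 2); ‖c_1‖ = 4.8990, so q_1 = (0.4082, 0.0000, -0.8165, 0.4082).
q_1·c_2 = 0.4082·2 + 0.0000·0 + (-0.8165)·0 + 0.4082·2 = 1.6330.
u_2 = c_2 − 1.6330·q_1 = (1.3333, 0.0000, 1.3333, 1.3333).
‖u_2‖ = 2.3094, so q_2 = (0.5774, 0.0000, 0.5774, 0.5774).
q_1·c_3 = 0.4082·(-3) + 0.0000·(-4) + (-0.8165)·2 + 0.4082·(-2) = -3.6742; q_2·c_3 = 0.5774·(-3) + 0.0000·(-4) + 0.5774·2 + 0.5774·(-2) = -1.7321.
u_3 = c_3 + 3.6742·q_1 + 1.7321·q_2 = (-0.5000, -4.0000, 0.0000, 0.5000).
r_{33} = ‖u_3‖ = 4.0620.

r_{33} = 4.0620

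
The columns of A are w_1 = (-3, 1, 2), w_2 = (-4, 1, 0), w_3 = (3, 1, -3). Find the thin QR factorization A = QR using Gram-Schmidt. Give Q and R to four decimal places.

Q = [[-0.8018, -0.5470, 0.2408], [0.2673, 0.0322, 0.9631], [0.5345, -0.8365, -0.1204]], R = [[3.7417, 3.4744, -3.7417], [0.0000, 2.2200, 0.9009], [0.0000, 0.0000, 2.0466]]

q_1 = w_1/‖w_1‖ = (-3, 1, 2)/3.7417 = (-0.8018, 0.2673, 0.5345).
r_{12} = q_1·w_2 = 3.4744.
u_2 = w_2 − 3.4744·q_1 = (-1.2143, 0.0714, -1.8571).
‖u_2‖ = 2.2200, so q_2 = (-0.5470, 0.0322, -0.8365).
r_{13} = q_1·w_3 = -3.7417; r_{23} = q_2·w_3 = 0.9009.
u_3 = w_3 + 3.7417·q_1 − 0.9009·q_2 = (0.4928, 1.9710, -0.2464).
‖u_3‖ = 2.0466, so q_3 = (0.2408, 0.9631, -0.1204).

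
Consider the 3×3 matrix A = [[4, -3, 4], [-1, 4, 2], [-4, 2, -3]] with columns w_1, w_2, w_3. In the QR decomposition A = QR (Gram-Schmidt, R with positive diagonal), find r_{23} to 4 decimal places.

r_{23} = 2.6220

w_1 = (4, -1, -4); ‖w_1‖ = 5.7446, so e_1 = (0.6963, -0.1741, -0.6963).
e_1·w_2 = 0.6963·(-3) + (-0.1741)·4 + (-0.6963)·2 = -4.1779.
u_2 = w_2 + 4.1779·e_1 = (-0.0909, 3.2727, -0.9091).
‖u_2‖ = 3.3979, so e_2 = (-0.0268, 0.9632, -0.2675).
r_{23} = e_2·w_3 = 2.6220.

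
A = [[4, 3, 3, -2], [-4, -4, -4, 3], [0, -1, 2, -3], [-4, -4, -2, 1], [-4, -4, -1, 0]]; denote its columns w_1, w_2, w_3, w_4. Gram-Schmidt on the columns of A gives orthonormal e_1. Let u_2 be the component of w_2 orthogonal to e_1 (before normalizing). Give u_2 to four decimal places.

e_1 = w_1/‖w_1‖ = (4, -4, 0, -4, -4)/8.0000 = (0.5000, -0.5000, 0.0000, -0.5000, -0.5000).
r_{12} = e_1·w_2 = 7.5000.
u_2 = w_2 − 7.5000·e_1 = (-0.7500, -0.2500, -1.0000, -0.2500, -0.2500).

u_2 = (-0.7500, -0.2500, -1.0000, -0.2500, -0.2500)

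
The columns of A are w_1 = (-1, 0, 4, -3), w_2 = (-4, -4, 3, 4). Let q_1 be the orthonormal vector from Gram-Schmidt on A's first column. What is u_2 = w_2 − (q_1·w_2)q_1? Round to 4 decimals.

w_1 = (-1, 0, 4, -3); ‖w_1‖ = 5.0990, so q_1 = (-0.1961, 0.0000, 0.7845, -0.5883).
q_1·w_2 = (-0.1961)·(-4) + 0.0000·(-4) + 0.7845·3 + (-0.5883)·4 = 0.7845.
u_2 = w_2 − 0.7845·q_1 = (-3.8462, -4.0000, 2.3846, 4.4615).

u_2 = (-3.8462, -4.0000, 2.3846, 4.4615)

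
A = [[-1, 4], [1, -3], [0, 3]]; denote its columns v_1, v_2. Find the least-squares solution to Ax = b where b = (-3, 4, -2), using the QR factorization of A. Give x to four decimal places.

x = (1.4737, -0.5789)

q_1 = v_1/‖v_1‖ = (-1, 1, 0)/1.4142 = (-0.7071, 0.7071, 0.0000).
r_{12} = q_1·v_2 = -4.9497.
u_2 = v_2 + 4.9497·q_1 = (0.5000, 0.5000, 3.0000).
‖u_2‖ = 3.0822, so q_2 = (0.1622, 0.1622, 0.9733).
Qᵀb = (4.9497, -1.7844).
Back-substitute: x_2 = -1.7844/3.0822 = -0.5789.
x_1 = (4.9497 + 4.9497·(-0.5789))/1.4142 = 1.4737.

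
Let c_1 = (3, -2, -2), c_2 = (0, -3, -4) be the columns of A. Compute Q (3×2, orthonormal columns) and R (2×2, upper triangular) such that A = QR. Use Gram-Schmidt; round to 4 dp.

c_1 = (3, -2, -2); ‖c_1‖ = 4.1231, so e_1 = (0.7276, -0.4851, -0.4851).
e_1·c_2 = 0.7276·0 + (-0.4851)·(-3) + (-0.4851)·(-4) = 3.3955.
u_2 = c_2 − 3.3955·e_1 = (-2.4706, -1.3529, -2.3529).
‖u_2‖ = 3.6702, so e_2 = (-0.6731, -0.3686, -0.6411).

Q = [[0.7276, -0.6731], [-0.4851, -0.3686], [-0.4851, -0.6411]], R = [[4.1231, 3.3955], [0.0000, 3.6702]]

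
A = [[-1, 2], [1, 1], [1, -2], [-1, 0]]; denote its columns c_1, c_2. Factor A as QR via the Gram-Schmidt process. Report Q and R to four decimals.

Q = [[-0.5000, 0.4811], [0.5000, 0.6736], [0.5000, -0.4811], [-0.5000, -0.2887]], R = [[2.0000, -1.5000], [0.0000, 2.5981]]

c_1 = (-1, 1, 1, -1); ‖c_1‖ = 2.0000, so e_1 = (-0.5000, 0.5000, 0.5000, -0.5000).
e_1·c_2 = (-0.5000)·2 + 0.5000·1 + 0.5000·(-2) + (-0.5000)·0 = -1.5000.
u_2 = c_2 + 1.5000·e_1 = (1.2500, 1.7500, -1.2500, -0.7500).
‖u_2‖ = 2.5981, so e_2 = (0.4811, 0.6736, -0.4811, -0.2887).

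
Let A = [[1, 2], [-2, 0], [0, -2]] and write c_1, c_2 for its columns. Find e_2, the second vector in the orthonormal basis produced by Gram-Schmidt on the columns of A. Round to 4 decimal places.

c_1 = (1, -2, 0); ‖c_1‖ = 2.2361, so e_1 = (0.4472, -0.8944, 0.0000).
e_1·c_2 = 0.4472·2 + (-0.8944)·0 + 0.0000·(-2) = 0.8944.
u_2 = c_2 − 0.8944·e_1 = (1.6000, 0.8000, -2.0000).
‖u_2‖ = 2.6833, so e_2 = (0.5963, 0.2981, -0.7454).

e_2 = (0.5963, 0.2981, -0.7454)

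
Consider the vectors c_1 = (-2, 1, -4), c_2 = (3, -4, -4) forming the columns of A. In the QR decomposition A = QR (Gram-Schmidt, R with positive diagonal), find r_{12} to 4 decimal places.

c_1 = (-2, 1, -4); ‖c_1‖ = 4.5826, so e_1 = (-0.4364, 0.2182, -0.8729).
r_{12} = e_1·c_2 = 1.3093.

r_{12} = 1.3093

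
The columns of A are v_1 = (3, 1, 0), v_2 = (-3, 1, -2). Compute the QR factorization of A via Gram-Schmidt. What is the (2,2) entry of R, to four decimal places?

v_1 = (3, 1, 0); ‖v_1‖ = 3.1623, so e_1 = (0.9487, 0.3162, 0.0000).
e_1·v_2 = 0.9487·(-3) + 0.3162·1 + 0.0000·(-2) = -2.5298.
u_2 = v_2 + 2.5298·e_1 = (-0.6000, 1.8000, -2.0000).
r_{22} = ‖u_2‖ = 2.7568.

r_{22} = 2.7568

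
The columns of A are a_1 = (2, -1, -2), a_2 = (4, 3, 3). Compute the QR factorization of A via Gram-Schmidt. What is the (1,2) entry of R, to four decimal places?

a_1 = (2, -1, -2); ‖a_1‖ = 3.0000, so q_1 = (0.6667, -0.3333, -0.6667).
r_{12} = q_1·a_2 = -0.3333.

r_{12} = -0.3333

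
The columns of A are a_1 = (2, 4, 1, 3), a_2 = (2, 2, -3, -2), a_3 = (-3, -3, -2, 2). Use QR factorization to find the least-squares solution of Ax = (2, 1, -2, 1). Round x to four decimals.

e_1 = a_1/‖a_1‖ = (2, 4, 1, 3)/5.4772 = (0.3651, 0.7303, 0.1826, 0.5477).
r_{12} = e_1·a_2 = 0.5477.
u_2 = a_2 − 0.5477·e_1 = (1.8000, 1.6000, -3.1000, -2.3000).
‖u_2‖ = 4.5497, so e_2 = (0.3956, 0.3517, -0.6814, -0.5055).
r_{13} = e_1·a_3 = -2.5560; r_{23} = e_2·a_3 = -1.8902.
u_3 = a_3 + 2.5560·e_1 + 1.8902·e_2 = (-1.3188, -0.4686, -2.8213, 2.4444).
‖u_3‖ = 3.9867, so e_3 = (-0.3308, -0.1175, -0.7077, 0.6132).
Qᵀb = (1.6432, 2.0001, 1.2493).
Back-substitute: x_3 = 1.2493/3.9867 = 0.3134.
x_2 = (2.0001 + 1.8902·0.3134)/4.5497 = 0.5698.
x_1 = (1.6432 − 0.5477·0.5698 + 2.5560·0.3134)/5.4772 = 0.3893.

x = (0.3893, 0.5698, 0.3134)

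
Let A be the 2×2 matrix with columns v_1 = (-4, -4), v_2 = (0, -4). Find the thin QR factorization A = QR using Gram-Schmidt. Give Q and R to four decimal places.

Q = [[-0.7071, 0.7071], [-0.7071, -0.7071]], R = [[5.6569, 2.8284], [0.0000, 2.8284]]

e_1 = v_1/‖v_1‖ = (-4, -4)/5.6569 = (-0.7071, -0.7071).
r_{12} = e_1·v_2 = 2.8284.
u_2 = v_2 − 2.8284·e_1 = (2.0000, -2.0000).
‖u_2‖ = 2.8284, so e_2 = (0.7071, -0.7071).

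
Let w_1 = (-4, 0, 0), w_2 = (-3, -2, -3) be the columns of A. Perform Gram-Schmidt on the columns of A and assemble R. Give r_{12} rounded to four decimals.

r_{12} = 3.0000

e_1 = w_1/‖w_1‖ = (-4, 0, 0)/4.0000 = (-1.0000, 0.0000, 0.0000).
r_{12} = e_1·w_2 = 3.0000.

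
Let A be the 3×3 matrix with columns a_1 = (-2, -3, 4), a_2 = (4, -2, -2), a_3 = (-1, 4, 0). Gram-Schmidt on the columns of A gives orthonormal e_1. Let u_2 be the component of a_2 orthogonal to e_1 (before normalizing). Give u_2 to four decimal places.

e_1 = a_1/‖a_1‖ = (-2, -3, 4)/5.3852 = (-0.3714, -0.5571, 0.7428).
r_{12} = e_1·a_2 = -1.8570.
u_2 = a_2 + 1.8570·e_1 = (3.3103, -3.0345, -0.6207).

u_2 = (3.3103, -3.0345, -0.6207)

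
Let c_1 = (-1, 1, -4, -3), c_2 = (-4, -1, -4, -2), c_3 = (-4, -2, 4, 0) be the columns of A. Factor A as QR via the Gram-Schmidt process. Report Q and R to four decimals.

c_1 = (-1, 1, -4, -3); ‖c_1‖ = 5.1962, so e_1 = (-0.1925, 0.1925, -0.7698, -0.5774).
e_1·c_2 = (-0.1925)·(-4) + 0.1925·(-1) + (-0.7698)·(-4) + (-0.5774)·(-2) = 4.8113.
u_2 = c_2 − 4.8113·e_1 = (-3.0741, -1.9259, -0.2963, 0.7778).
‖u_2‖ = 3.7218, so e_2 = (-0.8260, -0.5175, -0.0796, 0.2090).
e_1·c_3 = (-0.1925)·(-4) + 0.1925·(-2) + (-0.7698)·4 + (-0.5774)·0 = -2.6943; e_2·c_3 = (-0.8260)·(-4) + (-0.5175)·(-2) + (-0.0796)·4 + 0.2090·0 = 4.0203.
u_3 = c_3 + 2.6943·e_1 − 4.0203·e_2 = (-1.1979, 0.5989, 2.2460, -2.3957).
‖u_3‖ = 3.5465, so e_3 = (-0.3378, 0.1689, 0.6333, -0.6755).

Q = [[-0.1925, -0.8260, -0.3378], [0.1925, -0.5175, 0.1689], [-0.7698, -0.0796, 0.6333], [-0.5774, 0.2090, -0.6755]], R = [[5.1962, 4.8113, -2.6943], [0.0000, 3.7218, 4.0203], [0.0000, 0.0000, 3.5465]]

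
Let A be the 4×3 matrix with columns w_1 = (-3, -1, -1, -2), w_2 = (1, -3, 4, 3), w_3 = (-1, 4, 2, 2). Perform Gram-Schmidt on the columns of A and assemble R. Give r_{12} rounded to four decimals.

r_{12} = -2.5820

w_1 = (-3, -1, -1, -2); ‖w_1‖ = 3.8730, so q_1 = (-0.7746, -0.2582, -0.2582, -0.5164).
r_{12} = q_1·w_2 = -2.5820.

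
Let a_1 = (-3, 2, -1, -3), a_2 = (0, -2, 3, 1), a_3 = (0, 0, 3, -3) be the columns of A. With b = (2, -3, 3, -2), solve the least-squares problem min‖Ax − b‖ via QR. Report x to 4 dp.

q_1 = a_1/‖a_1‖ = (-3, 2, -1, -3)/4.7958 = (-0.6255, 0.4170, -0.2085, -0.6255).
r_{12} = q_1·a_2 = -2.0851.
u_2 = a_2 + 2.0851·q_1 = (-1.3043, -1.1304, 2.5652, -0.3043).
‖u_2‖ = 3.1068, so q_2 = (-0.4198, -0.3639, 0.8257, -0.0980).
r_{13} = q_1·a_3 = 1.2511; r_{23} = q_2·a_3 = 2.7709.
u_3 = a_3 − 1.2511·q_1 − 2.7709·q_2 = (1.9459, 0.4865, 0.9730, -1.9459).
‖u_3‖ = 2.9592, so q_3 = (0.6576, 0.1644, 0.3288, -0.6576).
Qᵀb = (-1.8766, 2.9249, 3.1236).
Back-substitute: x_3 = 3.1236/2.9592 = 1.0556.
x_2 = (2.9249 − 2.7709·1.0556)/3.1068 = 0.0000.
x_1 = (-1.8766 + 2.0851·0.0000 − 1.2511·1.0556)/4.7958 = -0.6667.

x = (-0.6667, 0.0000, 1.0556)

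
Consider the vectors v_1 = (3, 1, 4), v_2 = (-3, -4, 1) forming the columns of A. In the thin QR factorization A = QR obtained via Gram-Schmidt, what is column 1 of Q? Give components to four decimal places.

e_1 = (0.5883, 0.1961, 0.7845)

v_1 = (3, 1, 4); ‖v_1‖ = 5.0990, so e_1 = (0.5883, 0.1961, 0.7845).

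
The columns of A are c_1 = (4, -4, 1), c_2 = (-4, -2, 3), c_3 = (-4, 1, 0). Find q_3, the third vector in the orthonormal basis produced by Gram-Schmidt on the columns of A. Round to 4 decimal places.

q_3 = (-0.3276, -0.5241, -0.7861)

q_1 = c_1/‖c_1‖ = (4, -4, 1)/5.7446 = (0.6963, -0.6963, 0.1741).
r_{12} = q_1·c_2 = -0.8704.
u_2 = c_2 + 0.8704·q_1 = (-3.3939, -2.6061, 3.1515).
‖u_2‖ = 5.3144, so q_2 = (-0.6386, -0.4904, 0.5930).
r_{13} = q_1·c_3 = -3.4816; r_{23} = q_2·c_3 = 2.0642.
u_3 = c_3 + 3.4816·q_1 − 2.0642·q_2 = (-0.2575, -0.4120, -0.6180).
‖u_3‖ = 0.7861, so q_3 = (-0.3276, -0.5241, -0.7861).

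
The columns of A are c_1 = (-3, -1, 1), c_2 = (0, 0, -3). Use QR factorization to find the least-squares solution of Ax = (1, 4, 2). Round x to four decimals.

x = (-0.7000, -0.9000)

c_1 = (-3, -1, 1); ‖c_1‖ = 3.3166, so q_1 = (-0.9045, -0.3015, 0.3015).
q_1·c_2 = (-0.9045)·0 + (-0.3015)·0 + 0.3015·(-3) = -0.9045.
u_2 = c_2 + 0.9045·q_1 = (-0.8182, -0.2727, -2.7273).
‖u_2‖ = 2.8604, so q_2 = (-0.2860, -0.0953, -0.9535).
Qᵀb = (-1.5076, -2.5743).
Back-substitute: x_2 = -2.5743/2.8604 = -0.9000.
x_1 = (-1.5076 + 0.9045·(-0.9000))/3.3166 = -0.7000.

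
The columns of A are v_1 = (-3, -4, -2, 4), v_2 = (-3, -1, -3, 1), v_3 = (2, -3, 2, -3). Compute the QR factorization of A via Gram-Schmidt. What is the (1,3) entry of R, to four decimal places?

v_1 = (-3, -4, -2, 4); ‖v_1‖ = 6.7082, so q_1 = (-0.4472, -0.5963, -0.2981, 0.5963).
r_{13} = q_1·v_3 = -1.4907.

r_{13} = -1.4907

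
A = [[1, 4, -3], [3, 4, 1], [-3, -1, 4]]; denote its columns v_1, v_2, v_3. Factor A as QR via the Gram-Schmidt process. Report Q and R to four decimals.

q_1 = v_1/‖v_1‖ = (1, 3, -3)/4.3589 = (0.2294, 0.6882, -0.6882).
r_{12} = q_1·v_2 = 4.3589.
u_2 = v_2 − 4.3589·q_1 = (3.0000, 1.0000, 2.0000).
‖u_2‖ = 3.7417, so q_2 = (0.8018, 0.2673, 0.5345).
r_{13} = q_1·v_3 = -2.7530; r_{23} = q_2·v_3 = 0.0000.
u_3 = v_3 + 2.7530·q_1 + 0.0000·q_2 = (-2.3684, 2.8947, 2.1053).
‖u_3‖ = 4.2920, so q_3 = (-0.5518, 0.6745, 0.4905).

Q = [[0.2294, 0.8018, -0.5518], [0.6882, 0.2673, 0.6745], [-0.6882, 0.5345, 0.4905]], R = [[4.3589, 4.3589, -2.7530], [0.0000, 3.7417, 0.0000], [0.0000, 0.0000, 4.2920]]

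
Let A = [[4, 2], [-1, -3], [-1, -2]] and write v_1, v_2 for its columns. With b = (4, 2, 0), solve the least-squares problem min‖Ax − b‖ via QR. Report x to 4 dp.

q_1 = v_1/‖v_1‖ = (4, -1, -1)/4.2426 = (0.9428, -0.2357, -0.2357).
r_{12} = q_1·v_2 = 3.0641.
u_2 = v_2 − 3.0641·q_1 = (-0.8889, -2.2778, -1.2778).
‖u_2‖ = 2.7588, so q_2 = (-0.3222, -0.8256, -0.4632).
Qᵀb = (3.2998, -2.9401).
Back-substitute: x_2 = -2.9401/2.7588 = -1.0657.
x_1 = (3.2998 − 3.0641·(-1.0657))/4.2426 = 1.5474.

x = (1.5474, -1.0657)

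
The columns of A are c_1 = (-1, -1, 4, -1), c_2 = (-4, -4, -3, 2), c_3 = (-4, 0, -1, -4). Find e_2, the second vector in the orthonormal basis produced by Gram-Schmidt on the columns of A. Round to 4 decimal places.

e_2 = (-0.6573, -0.6573, -0.2645, 0.2565)

e_1 = c_1/‖c_1‖ = (-1, -1, 4, -1)/4.3589 = (-0.2294, -0.2294, 0.9177, -0.2294).
r_{12} = e_1·c_2 = -1.3765.
u_2 = c_2 + 1.3765·e_1 = (-4.3158, -4.3158, -1.7368, 1.6842).
‖u_2‖ = 6.5655, so e_2 = (-0.6573, -0.6573, -0.2645, 0.2565).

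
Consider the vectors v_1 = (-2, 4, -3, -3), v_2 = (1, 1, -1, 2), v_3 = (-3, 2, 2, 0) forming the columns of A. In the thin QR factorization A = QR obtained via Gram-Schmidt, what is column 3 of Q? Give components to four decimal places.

e_3 = (-0.5838, 0.4246, 0.5838, 0.3715)

e_1 = v_1/‖v_1‖ = (-2, 4, -3, -3)/6.1644 = (-0.3244, 0.6489, -0.4867, -0.4867).
r_{12} = e_1·v_2 = -0.1622.
u_2 = v_2 + 0.1622·e_1 = (0.9474, 1.1053, -1.0789, 1.9211).
‖u_2‖ = 2.6408, so e_2 = (0.3587, 0.4185, -0.4086, 0.7275).
r_{13} = e_1·v_3 = 1.2978; r_{23} = e_2·v_3 = -1.0563.
u_3 = v_3 − 1.2978·e_1 + 1.0563·e_2 = (-2.2000, 1.6000, 2.2000, 1.4000).
‖u_3‖ = 3.7683, so e_3 = (-0.5838, 0.4246, 0.5838, 0.3715).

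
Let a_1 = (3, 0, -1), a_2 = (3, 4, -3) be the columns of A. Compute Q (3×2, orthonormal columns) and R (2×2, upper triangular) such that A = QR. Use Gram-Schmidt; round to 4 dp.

Q = [[0.9487, -0.1355], [0.0000, 0.9035], [-0.3162, -0.4066]], R = [[3.1623, 3.7947], [0.0000, 4.4272]]

e_1 = a_1/‖a_1‖ = (3, 0, -1)/3.1623 = (0.9487, 0.0000, -0.3162).
r_{12} = e_1·a_2 = 3.7947.
u_2 = a_2 − 3.7947·e_1 = (-0.6000, 4.0000, -1.8000).
‖u_2‖ = 4.4272, so e_2 = (-0.1355, 0.9035, -0.4066).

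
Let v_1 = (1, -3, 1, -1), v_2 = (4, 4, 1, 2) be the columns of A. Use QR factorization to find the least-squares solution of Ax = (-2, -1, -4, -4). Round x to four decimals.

e_1 = v_1/‖v_1‖ = (1, -3, 1, -1)/3.4641 = (0.2887, -0.8660, 0.2887, -0.2887).
r_{12} = e_1·v_2 = -2.5981.
u_2 = v_2 + 2.5981·e_1 = (4.7500, 1.7500, 1.7500, 1.2500).
‖u_2‖ = 5.5000, so e_2 = (0.8636, 0.3182, 0.3182, 0.2273).
Qᵀb = (0.2887, -4.2273).
Back-substitute: x_2 = -4.2273/5.5000 = -0.7686.
x_1 = (0.2887 + 2.5981·(-0.7686))/3.4641 = -0.4931.

x = (-0.4931, -0.7686)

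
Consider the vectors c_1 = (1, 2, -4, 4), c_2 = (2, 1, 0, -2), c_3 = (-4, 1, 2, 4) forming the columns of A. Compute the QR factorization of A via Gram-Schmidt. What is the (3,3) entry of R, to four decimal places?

c_1 = (1, 2, -4, 4); ‖c_1‖ = 6.0828, so q_1 = (0.1644, 0.3288, -0.6576, 0.6576).
q_1·c_2 = 0.1644·2 + 0.3288·1 + (-0.6576)·0 + 0.6576·(-2) = -0.6576.
u_2 = c_2 + 0.6576·q_1 = (2.1081, 1.2162, -0.4324, -1.5676).
‖u_2‖ = 2.9270, so q_2 = (0.7202, 0.4155, -0.1477, -0.5355).
q_1·c_3 = 0.1644·(-4) + 0.3288·1 + (-0.6576)·2 + 0.6576·4 = 0.9864; q_2·c_3 = 0.7202·(-4) + 0.4155·1 + (-0.1477)·2 + (-0.5355)·4 = -4.9030.
u_3 = c_3 − 0.9864·q_1 + 4.9030·q_2 = (-0.6309, 2.7129, 1.9243, 0.7256).
r_{33} = ‖u_3‖ = 3.4623.

r_{33} = 3.4623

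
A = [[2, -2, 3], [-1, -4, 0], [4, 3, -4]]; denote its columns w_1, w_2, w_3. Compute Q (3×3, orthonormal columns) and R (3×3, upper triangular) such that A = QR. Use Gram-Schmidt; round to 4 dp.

Q = [[0.4364, -0.6679, 0.6029], [-0.2182, -0.7286, -0.6492], [0.8729, 0.1518, -0.4637]], R = [[4.5826, 2.6186, -2.1822], [0.0000, 4.7056, -2.6109], [0.0000, 0.0000, 3.6635]]

w_1 = (2, -1, 4); ‖w_1‖ = 4.5826, so e_1 = (0.4364, -0.2182, 0.8729).
e_1·w_2 = 0.4364·(-2) + (-0.2182)·(-4) + 0.8729·3 = 2.6186.
u_2 = w_2 − 2.6186·e_1 = (-3.1429, -3.4286, 0.7143).
‖u_2‖ = 4.7056, so e_2 = (-0.6679, -0.7286, 0.1518).
e_1·w_3 = 0.4364·3 + (-0.2182)·0 + 0.8729·(-4) = -2.1822; e_2·w_3 = (-0.6679)·3 + (-0.7286)·0 + 0.1518·(-4) = -2.6109.
u_3 = w_3 + 2.1822·e_1 + 2.6109·e_2 = (2.2086, -2.3785, -1.6989).
‖u_3‖ = 3.6635, so e_3 = (0.6029, -0.6492, -0.4637).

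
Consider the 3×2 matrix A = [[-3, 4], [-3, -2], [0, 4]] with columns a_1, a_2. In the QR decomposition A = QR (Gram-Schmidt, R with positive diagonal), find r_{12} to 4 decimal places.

a_1 = (-3, -3, 0); ‖a_1‖ = 4.2426, so q_1 = (-0.7071, -0.7071, 0.0000).
r_{12} = q_1·a_2 = -1.4142.

r_{12} = -1.4142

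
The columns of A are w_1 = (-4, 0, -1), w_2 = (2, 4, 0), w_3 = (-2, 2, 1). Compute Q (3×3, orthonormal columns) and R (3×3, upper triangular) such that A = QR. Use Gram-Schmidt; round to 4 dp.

Q = [[-0.9701, 0.0292, -0.2408], [0.0000, 0.9927, 0.1204], [-0.2425, -0.1168, 0.9631]], R = [[4.1231, -1.9403, 1.6977], [0.0000, 4.0293, 1.8103], [0.0000, 0.0000, 1.6854]]

w_1 = (-4, 0, -1); ‖w_1‖ = 4.1231, so e_1 = (-0.9701, 0.0000, -0.2425).
e_1·w_2 = (-0.9701)·2 + 0.0000·4 + (-0.2425)·0 = -1.9403.
u_2 = w_2 + 1.9403·e_1 = (0.1176, 4.0000, -0.4706).
‖u_2‖ = 4.0293, so e_2 = (0.0292, 0.9927, -0.1168).
e_1·w_3 = (-0.9701)·(-2) + 0.0000·2 + (-0.2425)·1 = 1.6977; e_2·w_3 = 0.0292·(-2) + 0.9927·2 + (-0.1168)·1 = 1.8103.
u_3 = w_3 − 1.6977·e_1 − 1.8103·e_2 = (-0.4058, 0.2029, 1.6232).
‖u_3‖ = 1.6854, so e_3 = (-0.2408, 0.1204, 0.9631).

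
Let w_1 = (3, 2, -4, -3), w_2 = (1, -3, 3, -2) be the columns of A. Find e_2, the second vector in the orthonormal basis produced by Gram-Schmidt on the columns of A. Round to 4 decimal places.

e_1 = w_1/‖w_1‖ = (3, 2, -4, -3)/6.1644 = (0.4867, 0.3244, -0.6489, -0.4867).
r_{12} = e_1·w_2 = -1.4600.
u_2 = w_2 + 1.4600·e_1 = (1.7105, -2.5263, 2.0526, -2.7105).
‖u_2‖ = 4.5682, so e_2 = (0.3744, -0.5530, 0.4493, -0.5933).

e_2 = (0.3744, -0.5530, 0.4493, -0.5933)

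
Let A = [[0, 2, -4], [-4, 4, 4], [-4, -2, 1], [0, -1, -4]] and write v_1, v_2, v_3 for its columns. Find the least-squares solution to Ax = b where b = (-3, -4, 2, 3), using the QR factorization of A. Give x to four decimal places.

q_1 = v_1/‖v_1‖ = (0, -4, -4, 0)/5.6569 = (0.0000, -0.7071, -0.7071, 0.0000).
r_{12} = q_1·v_2 = -1.4142.
u_2 = v_2 + 1.4142·q_1 = (2.0000, 3.0000, -3.0000, -1.0000).
‖u_2‖ = 4.7958, so q_2 = (0.4170, 0.6255, -0.6255, -0.2085).
r_{13} = q_1·v_3 = -3.5355; r_{23} = q_2·v_3 = 1.0426.
u_3 = v_3 + 3.5355·q_1 − 1.0426·q_2 = (-4.4348, 0.8478, -0.8478, -3.7826).
‖u_3‖ = 5.9509, so q_3 = (-0.7452, 0.1425, -0.1425, -0.6356).
Qᵀb = (1.4142, -5.6299, -0.5260).
Back-substitute: x_3 = -0.5260/5.9509 = -0.0884.
x_2 = (-5.6299 − 1.0426·(-0.0884))/4.7958 = -1.1547.
x_1 = (1.4142 + 1.4142·(-1.1547) + 3.5355·(-0.0884))/5.6569 = -0.0939.

x = (-0.0939, -1.1547, -0.0884)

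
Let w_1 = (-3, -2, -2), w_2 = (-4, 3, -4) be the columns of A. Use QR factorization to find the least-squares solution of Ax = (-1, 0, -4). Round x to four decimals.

x = (0.3413, 0.3713)

w_1 = (-3, -2, -2); ‖w_1‖ = 4.1231, so q_1 = (-0.7276, -0.4851, -0.4851).
q_1·w_2 = (-0.7276)·(-4) + (-0.4851)·3 + (-0.4851)·(-4) = 3.3955.
u_2 = w_2 − 3.3955·q_1 = (-1.5294, 4.6471, -2.3529).
‖u_2‖ = 5.4287, so q_2 = (-0.2817, 0.8560, -0.4334).
Qᵀb = (2.6679, 2.0154).
Back-substitute: x_2 = 2.0154/5.4287 = 0.3713.
x_1 = (2.6679 − 3.3955·0.3713)/4.1231 = 0.3413.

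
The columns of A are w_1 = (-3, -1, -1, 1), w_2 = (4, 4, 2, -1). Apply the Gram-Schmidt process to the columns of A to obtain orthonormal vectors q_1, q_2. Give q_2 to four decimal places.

q_2 = (-0.2852, 0.9189, 0.1584, 0.2218)

w_1 = (-3, -1, -1, 1); ‖w_1‖ = 3.4641, so q_1 = (-0.8660, -0.2887, -0.2887, 0.2887).
q_1·w_2 = (-0.8660)·4 + (-0.2887)·4 + (-0.2887)·2 + 0.2887·(-1) = -5.4848.
u_2 = w_2 + 5.4848·q_1 = (-0.7500, 2.4167, 0.4167, 0.5833).
‖u_2‖ = 2.6300, so q_2 = (-0.2852, 0.9189, 0.1584, 0.2218).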